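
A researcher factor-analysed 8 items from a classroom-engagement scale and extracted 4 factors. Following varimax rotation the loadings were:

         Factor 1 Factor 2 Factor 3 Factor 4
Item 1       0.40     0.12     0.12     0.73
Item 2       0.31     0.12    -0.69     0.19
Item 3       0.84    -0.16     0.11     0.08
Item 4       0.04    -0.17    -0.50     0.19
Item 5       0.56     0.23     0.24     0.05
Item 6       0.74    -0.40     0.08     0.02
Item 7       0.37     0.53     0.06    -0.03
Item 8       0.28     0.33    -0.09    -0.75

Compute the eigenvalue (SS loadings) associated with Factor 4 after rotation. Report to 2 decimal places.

SS loadings for Factor 4 = 0.73² + 0.19² + 0.08² + 0.19² + 0.05² + 0.02² + (-0.03)² + (-0.75)² = 0.5329 + 0.0361 + 0.0064 + 0.0361 + 0.0025 + 0.0004 + 0.0009 + 0.5625 = 1.1778

1.18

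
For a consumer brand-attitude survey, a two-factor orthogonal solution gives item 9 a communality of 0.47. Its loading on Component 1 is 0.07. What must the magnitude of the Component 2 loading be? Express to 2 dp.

0.68

Under orthogonal rotation h² = Σλ², so λ_Component 2² = h² − (0.0049) = 0.47 − 0.0049 = 0.4651.
|λ| = √0.4651 = 0.6820.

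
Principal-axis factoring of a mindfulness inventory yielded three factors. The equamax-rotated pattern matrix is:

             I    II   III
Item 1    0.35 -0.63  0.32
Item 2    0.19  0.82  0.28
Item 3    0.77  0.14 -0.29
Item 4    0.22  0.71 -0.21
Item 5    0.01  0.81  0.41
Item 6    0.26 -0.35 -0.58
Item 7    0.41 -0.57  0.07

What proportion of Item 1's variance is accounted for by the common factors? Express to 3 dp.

0.622

h² = 0.35² + (-0.63)² + 0.32² = 0.1225 + 0.3969 + 0.1024 = 0.6218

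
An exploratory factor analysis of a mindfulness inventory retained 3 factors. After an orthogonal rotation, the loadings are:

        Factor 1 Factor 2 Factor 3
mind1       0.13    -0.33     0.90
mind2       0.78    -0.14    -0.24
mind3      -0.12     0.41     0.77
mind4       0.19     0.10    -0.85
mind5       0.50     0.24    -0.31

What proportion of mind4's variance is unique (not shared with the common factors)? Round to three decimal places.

h² = 0.19² + 0.10² + (-0.85)² = 0.0361 + 0.0100 + 0.7225 = 0.7686
Uniqueness u² = 1 − h² = 1 − 0.7686 = 0.2314

0.231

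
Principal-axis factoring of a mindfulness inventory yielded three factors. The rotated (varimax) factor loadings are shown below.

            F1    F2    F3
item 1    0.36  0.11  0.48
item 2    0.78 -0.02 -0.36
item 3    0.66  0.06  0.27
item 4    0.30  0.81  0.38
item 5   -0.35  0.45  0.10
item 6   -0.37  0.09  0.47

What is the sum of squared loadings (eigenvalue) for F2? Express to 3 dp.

0.883

SS loadings for F2 = 0.11² + (-0.02)² + 0.06² + 0.81² + 0.45² + 0.09² = 0.0121 + 0.0004 + 0.0036 + 0.6561 + 0.2025 + 0.0081 = 0.8828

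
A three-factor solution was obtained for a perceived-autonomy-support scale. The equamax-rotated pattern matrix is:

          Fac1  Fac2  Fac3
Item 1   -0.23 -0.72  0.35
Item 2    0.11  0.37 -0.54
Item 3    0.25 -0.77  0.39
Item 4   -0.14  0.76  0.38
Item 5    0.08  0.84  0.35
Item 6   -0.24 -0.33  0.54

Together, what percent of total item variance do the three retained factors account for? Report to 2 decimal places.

66.27%

Communalities: 0.6938, 0.4406, 0.8075, 0.7416, 0.8345, 0.4581; Σh² = 3.9761.
Total variance with 6 standardized items is 6, so the solution explains 3.9761/6 = 0.6627 = 66.27%.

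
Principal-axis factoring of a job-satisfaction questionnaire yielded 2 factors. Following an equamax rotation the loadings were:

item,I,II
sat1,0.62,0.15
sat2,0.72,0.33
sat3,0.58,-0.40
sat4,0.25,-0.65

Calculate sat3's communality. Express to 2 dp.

h² = 0.58² + (-0.40)² = 0.3364 + 0.1600 = 0.4964

0.50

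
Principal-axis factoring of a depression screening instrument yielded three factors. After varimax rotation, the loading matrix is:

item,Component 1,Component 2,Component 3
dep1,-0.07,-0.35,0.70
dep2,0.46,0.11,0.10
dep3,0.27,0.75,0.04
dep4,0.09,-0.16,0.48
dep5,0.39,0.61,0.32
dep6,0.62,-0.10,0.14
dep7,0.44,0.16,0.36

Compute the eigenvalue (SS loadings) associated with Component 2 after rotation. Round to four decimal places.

SS loadings for Component 2 = (-0.35)² + 0.11² + 0.75² + (-0.16)² + 0.61² + (-0.10)² + 0.16² = 0.1225 + 0.0121 + 0.5625 + 0.0256 + 0.3721 + 0.0100 + 0.0256 = 1.1304

1.1304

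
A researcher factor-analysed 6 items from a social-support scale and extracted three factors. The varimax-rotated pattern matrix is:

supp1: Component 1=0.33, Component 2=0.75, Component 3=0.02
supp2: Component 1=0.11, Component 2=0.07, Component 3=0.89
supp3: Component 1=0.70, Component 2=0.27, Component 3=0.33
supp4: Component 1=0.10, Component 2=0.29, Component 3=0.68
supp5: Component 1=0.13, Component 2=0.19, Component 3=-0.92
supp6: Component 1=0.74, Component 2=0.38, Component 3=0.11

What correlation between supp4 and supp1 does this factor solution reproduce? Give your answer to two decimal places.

r̂ = Σ λ_i·λ_j across factors = (0.10)(0.33) + (0.29)(0.75) + (0.68)(0.02)
  = +0.0330 +0.2175 +0.0136 = 0.2641

0.26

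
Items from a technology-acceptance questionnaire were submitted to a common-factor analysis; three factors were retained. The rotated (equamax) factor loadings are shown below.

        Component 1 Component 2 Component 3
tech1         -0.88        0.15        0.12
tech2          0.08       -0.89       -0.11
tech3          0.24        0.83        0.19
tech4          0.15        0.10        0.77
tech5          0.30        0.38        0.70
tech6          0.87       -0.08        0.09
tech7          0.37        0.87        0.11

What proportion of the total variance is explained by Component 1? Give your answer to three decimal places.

SS loadings for Component 1 = (-0.88)² + 0.08² + 0.24² + 0.15² + 0.30² + 0.87² + 0.37² = 1.8447
Proportion of variance = 1.8447 / 7 = 0.2635.

0.264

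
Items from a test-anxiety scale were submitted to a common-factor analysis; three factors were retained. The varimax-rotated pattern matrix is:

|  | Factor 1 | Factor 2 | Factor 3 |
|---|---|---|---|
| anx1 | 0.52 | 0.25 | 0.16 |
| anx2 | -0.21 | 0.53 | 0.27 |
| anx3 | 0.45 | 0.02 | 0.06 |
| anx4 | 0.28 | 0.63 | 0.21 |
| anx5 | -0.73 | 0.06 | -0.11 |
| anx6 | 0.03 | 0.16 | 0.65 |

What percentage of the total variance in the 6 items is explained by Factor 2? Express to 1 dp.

12.8%

SS loadings for Factor 2 = 0.25² + 0.53² + 0.02² + 0.63² + 0.06² + 0.16² = 0.7699
With 6 standardized items, total variance = 6. Proportion = 0.7699/6 = 0.1283 → 12.83%.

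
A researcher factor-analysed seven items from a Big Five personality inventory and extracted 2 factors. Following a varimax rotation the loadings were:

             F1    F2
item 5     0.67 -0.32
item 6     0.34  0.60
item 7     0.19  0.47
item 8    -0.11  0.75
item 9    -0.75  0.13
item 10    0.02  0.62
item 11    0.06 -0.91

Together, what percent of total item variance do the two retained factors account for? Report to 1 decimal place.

52.2%

Communalities: 0.5513, 0.4756, 0.2570, 0.5746, 0.5794, 0.3848, 0.8317; Σh² = 3.6544.
Total variance with 7 standardized items is 7, so the solution explains 3.6544/7 = 0.5221 = 52.21%.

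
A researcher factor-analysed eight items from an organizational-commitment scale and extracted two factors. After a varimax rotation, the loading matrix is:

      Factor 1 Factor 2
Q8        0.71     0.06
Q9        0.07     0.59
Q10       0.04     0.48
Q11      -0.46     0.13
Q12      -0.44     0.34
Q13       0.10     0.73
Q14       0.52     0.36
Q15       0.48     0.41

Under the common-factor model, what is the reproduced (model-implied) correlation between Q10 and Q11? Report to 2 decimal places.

0.04

r̂ = Σ λ_i·λ_j across factors = (0.04)(-0.46) + (0.48)(0.13)
  = -0.0184 +0.0624 = 0.0440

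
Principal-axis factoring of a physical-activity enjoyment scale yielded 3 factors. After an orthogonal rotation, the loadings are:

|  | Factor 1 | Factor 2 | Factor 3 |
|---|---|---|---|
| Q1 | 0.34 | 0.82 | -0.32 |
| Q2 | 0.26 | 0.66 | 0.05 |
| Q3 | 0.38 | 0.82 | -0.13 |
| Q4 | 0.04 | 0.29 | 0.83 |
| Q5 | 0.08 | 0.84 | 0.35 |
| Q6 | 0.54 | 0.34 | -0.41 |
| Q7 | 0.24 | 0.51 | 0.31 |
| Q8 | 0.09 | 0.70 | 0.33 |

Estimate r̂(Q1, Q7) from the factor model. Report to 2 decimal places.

r̂ = Σ λ_i·λ_j across factors = (0.34)(0.24) + (0.82)(0.51) + (-0.32)(0.31)
  = +0.0816 +0.4182 -0.0992 = 0.4006

0.40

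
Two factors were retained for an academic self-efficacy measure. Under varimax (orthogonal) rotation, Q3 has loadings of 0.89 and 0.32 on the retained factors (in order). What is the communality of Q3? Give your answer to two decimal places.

h² = 0.89² + 0.32² = 0.7921 + 0.1024 = 0.8945

0.89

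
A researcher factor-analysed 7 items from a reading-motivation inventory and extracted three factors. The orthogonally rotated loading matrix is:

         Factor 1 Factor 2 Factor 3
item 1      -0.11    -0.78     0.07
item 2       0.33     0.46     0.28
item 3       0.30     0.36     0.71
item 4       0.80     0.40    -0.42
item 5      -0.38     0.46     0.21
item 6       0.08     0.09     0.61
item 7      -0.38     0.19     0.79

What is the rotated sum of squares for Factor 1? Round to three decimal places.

1.146

SS loadings for Factor 1 = (-0.11)² + 0.33² + 0.30² + 0.80² + (-0.38)² + 0.08² + (-0.38)² = 0.0121 + 0.1089 + 0.0900 + 0.6400 + 0.1444 + 0.0064 + 0.1444 = 1.1462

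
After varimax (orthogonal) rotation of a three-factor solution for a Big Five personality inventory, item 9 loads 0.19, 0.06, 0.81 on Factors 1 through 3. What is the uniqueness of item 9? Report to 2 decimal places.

0.30

h² = 0.19² + 0.06² + 0.81² = 0.0361 + 0.0036 + 0.6561 = 0.6958
Uniqueness u² = 1 − h² = 1 − 0.6958 = 0.3042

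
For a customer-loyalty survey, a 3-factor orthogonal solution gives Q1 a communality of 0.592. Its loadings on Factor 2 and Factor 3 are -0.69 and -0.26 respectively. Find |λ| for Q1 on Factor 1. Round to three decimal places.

Under orthogonal rotation h² = Σλ², so λ_Factor 1² = h² − (0.5437) = 0.592 − 0.5437 = 0.0483.
|λ| = √0.0483 = 0.2198.

0.220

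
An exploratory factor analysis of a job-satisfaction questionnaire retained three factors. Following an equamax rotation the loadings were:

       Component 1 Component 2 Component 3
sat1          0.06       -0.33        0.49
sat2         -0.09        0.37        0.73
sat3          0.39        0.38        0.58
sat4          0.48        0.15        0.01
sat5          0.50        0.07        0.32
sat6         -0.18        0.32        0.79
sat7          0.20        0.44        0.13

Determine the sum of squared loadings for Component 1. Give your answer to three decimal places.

SS loadings for Component 1 = 0.06² + (-0.09)² + 0.39² + 0.48² + 0.50² + (-0.18)² + 0.20² = 0.0036 + 0.0081 + 0.1521 + 0.2304 + 0.2500 + 0.0324 + 0.0400 = 0.7166

0.717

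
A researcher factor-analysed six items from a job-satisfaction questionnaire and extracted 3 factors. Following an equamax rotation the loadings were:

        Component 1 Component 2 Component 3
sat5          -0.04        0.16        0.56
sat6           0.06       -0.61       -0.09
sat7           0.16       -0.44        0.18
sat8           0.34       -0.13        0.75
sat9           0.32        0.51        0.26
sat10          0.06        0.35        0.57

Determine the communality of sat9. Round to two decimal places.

h² = 0.32² + 0.51² + 0.26² = 0.1024 + 0.2601 + 0.0676 = 0.4301

0.43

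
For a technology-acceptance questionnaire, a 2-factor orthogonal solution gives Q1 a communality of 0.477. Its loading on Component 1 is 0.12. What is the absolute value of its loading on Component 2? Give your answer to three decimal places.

Under orthogonal rotation h² = Σλ², so λ_Component 2² = h² − (0.0144) = 0.477 − 0.0144 = 0.4626.
|λ| = √0.4626 = 0.6801.

0.680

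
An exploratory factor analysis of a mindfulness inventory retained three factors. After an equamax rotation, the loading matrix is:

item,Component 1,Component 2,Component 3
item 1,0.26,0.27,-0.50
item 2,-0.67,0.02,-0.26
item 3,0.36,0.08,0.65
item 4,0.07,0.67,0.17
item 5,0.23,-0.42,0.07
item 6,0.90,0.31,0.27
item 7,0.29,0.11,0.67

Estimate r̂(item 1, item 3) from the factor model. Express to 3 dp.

-0.210

r̂ = Σ λ_i·λ_j across factors = (0.26)(0.36) + (0.27)(0.08) + (-0.50)(0.65)
  = +0.0936 +0.0216 -0.3250 = -0.2098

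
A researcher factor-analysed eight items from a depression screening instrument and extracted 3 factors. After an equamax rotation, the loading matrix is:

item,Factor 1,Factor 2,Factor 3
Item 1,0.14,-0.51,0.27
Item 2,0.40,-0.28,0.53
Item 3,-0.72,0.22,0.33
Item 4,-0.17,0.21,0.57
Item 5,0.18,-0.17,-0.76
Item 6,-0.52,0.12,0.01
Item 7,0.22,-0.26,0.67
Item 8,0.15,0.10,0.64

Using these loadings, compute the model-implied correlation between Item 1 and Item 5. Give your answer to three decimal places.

r̂ = Σ λ_i·λ_j across factors = (0.14)(0.18) + (-0.51)(-0.17) + (0.27)(-0.76)
  = +0.0252 +0.0867 -0.2052 = -0.0933

-0.093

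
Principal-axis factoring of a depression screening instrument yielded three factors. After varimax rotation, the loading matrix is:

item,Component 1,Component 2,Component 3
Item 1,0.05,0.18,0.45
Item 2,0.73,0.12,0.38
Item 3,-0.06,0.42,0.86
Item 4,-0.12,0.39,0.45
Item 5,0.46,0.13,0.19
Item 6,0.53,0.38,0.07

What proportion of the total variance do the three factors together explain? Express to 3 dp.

SS loadings by factor: 1.0459, 0.5366, 1.3300; total = 2.9125.
Total variance with 6 standardized items is 6, so the solution explains 2.9125/6 = 0.4854.

0.485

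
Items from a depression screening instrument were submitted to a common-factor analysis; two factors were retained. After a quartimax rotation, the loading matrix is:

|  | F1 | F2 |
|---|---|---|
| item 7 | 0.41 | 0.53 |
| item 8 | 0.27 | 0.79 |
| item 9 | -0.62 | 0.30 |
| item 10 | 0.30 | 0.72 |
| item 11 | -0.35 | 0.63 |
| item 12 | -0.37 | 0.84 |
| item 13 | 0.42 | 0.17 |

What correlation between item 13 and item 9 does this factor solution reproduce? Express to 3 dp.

-0.209

r̂ = Σ λ_i·λ_j across factors = (0.42)(-0.62) + (0.17)(0.30)
  = -0.2604 +0.0510 = -0.2094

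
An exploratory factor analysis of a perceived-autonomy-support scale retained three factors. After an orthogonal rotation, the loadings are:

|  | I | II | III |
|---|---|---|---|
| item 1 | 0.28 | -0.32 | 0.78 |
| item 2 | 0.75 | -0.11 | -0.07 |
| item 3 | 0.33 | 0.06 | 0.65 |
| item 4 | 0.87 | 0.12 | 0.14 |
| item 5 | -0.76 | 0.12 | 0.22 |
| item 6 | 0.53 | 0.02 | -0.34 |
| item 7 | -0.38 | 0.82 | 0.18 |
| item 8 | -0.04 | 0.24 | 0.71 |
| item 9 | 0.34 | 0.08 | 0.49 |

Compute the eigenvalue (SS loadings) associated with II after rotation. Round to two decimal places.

0.88

SS loadings for II = (-0.32)² + (-0.11)² + 0.06² + 0.12² + 0.12² + 0.02² + 0.82² + 0.24² + 0.08² = 0.1024 + 0.0121 + 0.0036 + 0.0144 + 0.0144 + 0.0004 + 0.6724 + 0.0576 + 0.0064 = 0.8837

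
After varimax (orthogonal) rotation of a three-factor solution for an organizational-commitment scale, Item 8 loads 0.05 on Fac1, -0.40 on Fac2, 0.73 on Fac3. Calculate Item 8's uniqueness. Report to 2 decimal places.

0.30

h² = 0.05² + (-0.40)² + 0.73² = 0.0025 + 0.1600 + 0.5329 = 0.6954
Uniqueness u² = 1 − h² = 1 − 0.6954 = 0.3046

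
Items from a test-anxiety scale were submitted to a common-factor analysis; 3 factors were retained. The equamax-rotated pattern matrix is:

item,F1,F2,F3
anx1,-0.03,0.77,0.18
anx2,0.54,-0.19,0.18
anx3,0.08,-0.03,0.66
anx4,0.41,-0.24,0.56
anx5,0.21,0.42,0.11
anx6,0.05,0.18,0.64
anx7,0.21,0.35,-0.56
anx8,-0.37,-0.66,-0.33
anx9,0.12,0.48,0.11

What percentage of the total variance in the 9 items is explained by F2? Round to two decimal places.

SS loadings for F2 = 0.77² + (-0.19)² + (-0.03)² + (-0.24)² + 0.42² + 0.18² + 0.35² + (-0.66)² + 0.48² = 1.6848
With 9 standardized items, total variance = 9. Proportion = 1.6848/9 = 0.1872 → 18.72%.

18.72%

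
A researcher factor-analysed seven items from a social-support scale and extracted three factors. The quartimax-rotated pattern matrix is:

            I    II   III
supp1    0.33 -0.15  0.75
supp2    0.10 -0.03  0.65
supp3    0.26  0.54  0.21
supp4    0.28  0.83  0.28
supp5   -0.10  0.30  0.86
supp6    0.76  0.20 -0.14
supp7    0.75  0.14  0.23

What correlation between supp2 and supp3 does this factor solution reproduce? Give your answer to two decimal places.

r̂ = Σ λ_i·λ_j across factors = (0.10)(0.26) + (-0.03)(0.54) + (0.65)(0.21)
  = +0.0260 -0.0162 +0.1365 = 0.1463

0.15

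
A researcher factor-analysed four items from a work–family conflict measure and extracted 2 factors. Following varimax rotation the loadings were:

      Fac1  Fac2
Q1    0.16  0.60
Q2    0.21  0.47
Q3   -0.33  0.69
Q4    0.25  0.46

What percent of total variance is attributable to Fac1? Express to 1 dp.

6.0%

SS loadings for Fac1 = 0.16² + 0.21² + (-0.33)² + 0.25² = 0.2411
With 4 standardized items, total variance = 4. Proportion = 0.2411/4 = 0.0603 → 6.03%.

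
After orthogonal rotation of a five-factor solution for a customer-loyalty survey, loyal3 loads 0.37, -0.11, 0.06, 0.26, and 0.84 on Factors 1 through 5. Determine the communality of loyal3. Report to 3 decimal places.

0.926

h² = 0.37² + (-0.11)² + 0.06² + 0.26² + 0.84² = 0.1369 + 0.0121 + 0.0036 + 0.0676 + 0.7056 = 0.9258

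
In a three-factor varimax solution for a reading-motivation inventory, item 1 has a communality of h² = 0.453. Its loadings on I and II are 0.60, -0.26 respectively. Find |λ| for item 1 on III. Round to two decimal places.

0.16

Under orthogonal rotation h² = Σλ², so λ_III² = h² − (0.4276) = 0.453 − 0.4276 = 0.0254.
|λ| = √0.0254 = 0.1594.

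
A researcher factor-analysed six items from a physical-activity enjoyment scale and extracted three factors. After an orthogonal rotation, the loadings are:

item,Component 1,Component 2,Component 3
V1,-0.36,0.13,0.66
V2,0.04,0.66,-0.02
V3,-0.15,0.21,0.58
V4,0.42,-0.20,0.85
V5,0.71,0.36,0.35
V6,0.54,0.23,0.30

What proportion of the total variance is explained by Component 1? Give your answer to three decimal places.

0.188

SS loadings for Component 1 = (-0.36)² + 0.04² + (-0.15)² + 0.42² + 0.71² + 0.54² = 1.1258
Proportion of variance = 1.1258 / 6 = 0.1876.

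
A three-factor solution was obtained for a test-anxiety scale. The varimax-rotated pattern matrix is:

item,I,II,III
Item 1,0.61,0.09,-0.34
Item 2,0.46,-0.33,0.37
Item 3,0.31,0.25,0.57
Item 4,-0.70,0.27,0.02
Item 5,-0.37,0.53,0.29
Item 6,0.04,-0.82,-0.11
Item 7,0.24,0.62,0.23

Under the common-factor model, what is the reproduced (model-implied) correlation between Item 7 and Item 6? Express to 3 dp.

r̂ = Σ λ_i·λ_j across factors = (0.24)(0.04) + (0.62)(-0.82) + (0.23)(-0.11)
  = +0.0096 -0.5084 -0.0253 = -0.5241

-0.524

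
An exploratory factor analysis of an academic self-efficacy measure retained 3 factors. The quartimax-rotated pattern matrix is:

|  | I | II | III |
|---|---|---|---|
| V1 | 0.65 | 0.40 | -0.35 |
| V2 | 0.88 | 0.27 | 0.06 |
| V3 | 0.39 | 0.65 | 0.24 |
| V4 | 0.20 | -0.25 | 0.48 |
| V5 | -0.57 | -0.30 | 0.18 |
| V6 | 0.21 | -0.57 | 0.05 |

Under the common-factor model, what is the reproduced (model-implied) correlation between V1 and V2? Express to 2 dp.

0.66

r̂ = Σ λ_i·λ_j across factors = (0.65)(0.88) + (0.40)(0.27) + (-0.35)(0.06)
  = +0.5720 +0.1080 -0.0210 = 0.6590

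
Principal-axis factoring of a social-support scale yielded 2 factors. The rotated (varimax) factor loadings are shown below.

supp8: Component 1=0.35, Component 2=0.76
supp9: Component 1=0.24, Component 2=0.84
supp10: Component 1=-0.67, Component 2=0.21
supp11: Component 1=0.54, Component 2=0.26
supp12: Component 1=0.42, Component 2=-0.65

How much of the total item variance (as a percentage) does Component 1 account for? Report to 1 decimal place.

SS loadings for Component 1 = 0.35² + 0.24² + (-0.67)² + 0.54² + 0.42² = 1.0970
With 5 standardized items, total variance = 5. Proportion = 1.0970/5 = 0.2194 → 21.94%.

21.9%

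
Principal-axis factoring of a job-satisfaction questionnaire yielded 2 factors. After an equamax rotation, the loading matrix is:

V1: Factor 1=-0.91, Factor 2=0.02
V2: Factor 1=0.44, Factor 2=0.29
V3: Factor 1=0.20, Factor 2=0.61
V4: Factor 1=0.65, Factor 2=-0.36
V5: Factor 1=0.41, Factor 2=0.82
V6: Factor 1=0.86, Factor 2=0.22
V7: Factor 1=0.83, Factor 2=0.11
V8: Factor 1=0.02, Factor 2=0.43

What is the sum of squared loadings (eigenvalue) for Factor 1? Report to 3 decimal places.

3.081

SS loadings for Factor 1 = (-0.91)² + 0.44² + 0.20² + 0.65² + 0.41² + 0.86² + 0.83² + 0.02² = 0.8281 + 0.1936 + 0.0400 + 0.4225 + 0.1681 + 0.7396 + 0.6889 + 0.0004 = 3.0812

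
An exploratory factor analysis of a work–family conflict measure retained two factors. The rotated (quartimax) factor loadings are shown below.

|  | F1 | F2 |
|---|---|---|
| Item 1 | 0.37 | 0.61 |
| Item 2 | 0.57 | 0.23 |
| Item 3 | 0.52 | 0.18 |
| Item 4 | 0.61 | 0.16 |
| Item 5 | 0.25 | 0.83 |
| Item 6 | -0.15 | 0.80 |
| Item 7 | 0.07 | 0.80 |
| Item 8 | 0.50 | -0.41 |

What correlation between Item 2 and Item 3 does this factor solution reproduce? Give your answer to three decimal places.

0.338

r̂ = Σ λ_i·λ_j across factors = (0.57)(0.52) + (0.23)(0.18)
  = +0.2964 +0.0414 = 0.3378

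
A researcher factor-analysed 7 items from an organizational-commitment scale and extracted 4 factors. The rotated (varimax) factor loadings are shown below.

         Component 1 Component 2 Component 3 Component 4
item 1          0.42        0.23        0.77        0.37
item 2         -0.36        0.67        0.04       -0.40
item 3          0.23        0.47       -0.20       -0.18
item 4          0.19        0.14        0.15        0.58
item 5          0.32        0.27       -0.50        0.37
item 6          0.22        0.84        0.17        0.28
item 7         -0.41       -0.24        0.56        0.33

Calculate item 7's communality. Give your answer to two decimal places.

0.65

h² = (-0.41)² + (-0.24)² + 0.56² + 0.33² = 0.1681 + 0.0576 + 0.3136 + 0.1089 = 0.6482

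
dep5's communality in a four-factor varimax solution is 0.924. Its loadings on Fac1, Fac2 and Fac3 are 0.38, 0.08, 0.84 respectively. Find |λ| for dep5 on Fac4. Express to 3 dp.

0.260

Under orthogonal rotation h² = Σλ², so λ_Fac4² = h² − (0.8564) = 0.924 − 0.8564 = 0.0676.
|λ| = √0.0676 = 0.2600.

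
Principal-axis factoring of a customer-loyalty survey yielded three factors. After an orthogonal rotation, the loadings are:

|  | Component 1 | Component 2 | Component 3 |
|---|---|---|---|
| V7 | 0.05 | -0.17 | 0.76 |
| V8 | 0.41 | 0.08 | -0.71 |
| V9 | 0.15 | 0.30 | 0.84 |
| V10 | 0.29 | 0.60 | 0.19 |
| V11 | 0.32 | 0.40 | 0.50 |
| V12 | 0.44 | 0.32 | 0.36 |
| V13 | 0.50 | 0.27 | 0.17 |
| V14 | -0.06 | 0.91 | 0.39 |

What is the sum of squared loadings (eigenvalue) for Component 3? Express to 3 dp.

2.384

SS loadings for Component 3 = 0.76² + (-0.71)² + 0.84² + 0.19² + 0.50² + 0.36² + 0.17² + 0.39² = 0.5776 + 0.5041 + 0.7056 + 0.0361 + 0.2500 + 0.1296 + 0.0289 + 0.1521 = 2.3840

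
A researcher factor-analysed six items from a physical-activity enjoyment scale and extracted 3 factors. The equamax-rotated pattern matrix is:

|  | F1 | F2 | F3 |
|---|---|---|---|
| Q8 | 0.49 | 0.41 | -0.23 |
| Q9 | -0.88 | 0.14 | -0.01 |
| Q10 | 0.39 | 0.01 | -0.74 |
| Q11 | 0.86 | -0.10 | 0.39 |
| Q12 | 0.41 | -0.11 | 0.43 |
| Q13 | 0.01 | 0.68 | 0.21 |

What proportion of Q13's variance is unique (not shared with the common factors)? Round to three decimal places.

0.493

h² = 0.01² + 0.68² + 0.21² = 0.0001 + 0.4624 + 0.0441 = 0.5066
Uniqueness u² = 1 − h² = 1 − 0.5066 = 0.4934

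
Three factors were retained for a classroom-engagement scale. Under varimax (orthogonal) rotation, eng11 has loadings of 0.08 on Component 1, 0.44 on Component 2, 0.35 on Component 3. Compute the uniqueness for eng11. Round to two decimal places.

h² = 0.08² + 0.44² + 0.35² = 0.0064 + 0.1936 + 0.1225 = 0.3225
Uniqueness u² = 1 − h² = 1 − 0.3225 = 0.6775

0.68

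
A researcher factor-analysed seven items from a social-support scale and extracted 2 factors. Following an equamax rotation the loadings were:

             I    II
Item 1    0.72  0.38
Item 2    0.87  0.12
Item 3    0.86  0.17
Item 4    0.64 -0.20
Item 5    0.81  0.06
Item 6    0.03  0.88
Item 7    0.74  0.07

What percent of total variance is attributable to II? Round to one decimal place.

SS loadings for II = 0.38² + 0.12² + 0.17² + (-0.20)² + 0.06² + 0.88² + 0.07² = 1.0106
With 7 standardized items, total variance = 7. Proportion = 1.0106/7 = 0.1444 → 14.44%.

14.4%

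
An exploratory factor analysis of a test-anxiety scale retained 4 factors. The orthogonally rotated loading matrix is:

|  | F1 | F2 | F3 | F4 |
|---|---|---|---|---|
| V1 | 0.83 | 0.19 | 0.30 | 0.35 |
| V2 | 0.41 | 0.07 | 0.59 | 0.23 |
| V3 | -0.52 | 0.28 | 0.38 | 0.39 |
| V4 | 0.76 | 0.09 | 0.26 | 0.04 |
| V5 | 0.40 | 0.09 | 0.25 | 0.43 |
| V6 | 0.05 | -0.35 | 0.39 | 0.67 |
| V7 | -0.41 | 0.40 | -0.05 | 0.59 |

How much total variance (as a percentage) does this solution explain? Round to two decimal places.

SS loadings by factor: 2.0356, 0.4181, 0.8672, 1.3110; total = 4.6319.
Total variance with 7 standardized items is 7, so the solution explains 4.6319/7 = 0.6617 = 66.17%.

66.17%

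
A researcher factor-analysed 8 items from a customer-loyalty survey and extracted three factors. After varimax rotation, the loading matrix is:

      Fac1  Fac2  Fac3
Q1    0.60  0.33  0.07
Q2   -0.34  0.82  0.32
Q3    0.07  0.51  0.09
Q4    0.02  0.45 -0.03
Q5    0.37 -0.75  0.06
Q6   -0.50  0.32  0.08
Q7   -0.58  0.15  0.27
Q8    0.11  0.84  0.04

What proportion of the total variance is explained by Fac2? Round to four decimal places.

0.3296

SS loadings for Fac2 = 0.33² + 0.82² + 0.51² + 0.45² + (-0.75)² + 0.32² + 0.15² + 0.84² = 2.6369
Proportion of variance = 2.6369 / 8 = 0.3296.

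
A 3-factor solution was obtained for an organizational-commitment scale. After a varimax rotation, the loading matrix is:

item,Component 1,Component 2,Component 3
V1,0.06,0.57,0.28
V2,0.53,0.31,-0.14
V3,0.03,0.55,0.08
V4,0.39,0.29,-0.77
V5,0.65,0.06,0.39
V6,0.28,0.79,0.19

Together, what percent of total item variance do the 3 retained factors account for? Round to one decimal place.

54.3%

SS loadings by factor: 0.9384, 1.4353, 0.8855; total = 3.2592.
Total variance with 6 standardized items is 6, so the solution explains 3.2592/6 = 0.5432 = 54.32%.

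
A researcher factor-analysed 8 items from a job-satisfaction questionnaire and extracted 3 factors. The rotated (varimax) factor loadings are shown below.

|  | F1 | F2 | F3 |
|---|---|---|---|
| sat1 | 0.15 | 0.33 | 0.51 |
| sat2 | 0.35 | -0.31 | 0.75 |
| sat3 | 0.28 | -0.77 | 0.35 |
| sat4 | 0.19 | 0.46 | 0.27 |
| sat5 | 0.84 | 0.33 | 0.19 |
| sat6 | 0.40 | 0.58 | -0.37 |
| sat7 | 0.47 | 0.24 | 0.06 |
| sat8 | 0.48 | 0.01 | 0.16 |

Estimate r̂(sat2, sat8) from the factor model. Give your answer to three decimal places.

0.285

r̂ = Σ λ_i·λ_j across factors = (0.35)(0.48) + (-0.31)(0.01) + (0.75)(0.16)
  = +0.1680 -0.0031 +0.1200 = 0.2849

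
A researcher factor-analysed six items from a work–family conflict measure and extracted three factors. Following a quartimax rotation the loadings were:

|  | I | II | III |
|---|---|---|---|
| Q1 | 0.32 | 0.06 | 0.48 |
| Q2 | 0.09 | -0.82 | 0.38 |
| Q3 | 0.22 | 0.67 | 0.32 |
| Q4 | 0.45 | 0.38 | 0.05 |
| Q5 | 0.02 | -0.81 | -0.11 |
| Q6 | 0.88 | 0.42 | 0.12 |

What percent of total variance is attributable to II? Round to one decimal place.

35.0%

SS loadings for II = 0.06² + (-0.82)² + 0.67² + 0.38² + (-0.81)² + 0.42² = 2.1018
With 6 standardized items, total variance = 6. Proportion = 2.1018/6 = 0.3503 → 35.03%.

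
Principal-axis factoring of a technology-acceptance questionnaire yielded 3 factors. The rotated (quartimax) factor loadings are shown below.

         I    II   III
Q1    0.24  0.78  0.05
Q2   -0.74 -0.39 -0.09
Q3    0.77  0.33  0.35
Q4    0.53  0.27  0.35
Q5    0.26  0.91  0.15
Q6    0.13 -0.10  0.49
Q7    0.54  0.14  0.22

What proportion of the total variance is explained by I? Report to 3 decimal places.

0.265

SS loadings for I = 0.24² + (-0.74)² + 0.77² + 0.53² + 0.26² + 0.13² + 0.54² = 1.8551
Proportion of variance = 1.8551 / 7 = 0.2650.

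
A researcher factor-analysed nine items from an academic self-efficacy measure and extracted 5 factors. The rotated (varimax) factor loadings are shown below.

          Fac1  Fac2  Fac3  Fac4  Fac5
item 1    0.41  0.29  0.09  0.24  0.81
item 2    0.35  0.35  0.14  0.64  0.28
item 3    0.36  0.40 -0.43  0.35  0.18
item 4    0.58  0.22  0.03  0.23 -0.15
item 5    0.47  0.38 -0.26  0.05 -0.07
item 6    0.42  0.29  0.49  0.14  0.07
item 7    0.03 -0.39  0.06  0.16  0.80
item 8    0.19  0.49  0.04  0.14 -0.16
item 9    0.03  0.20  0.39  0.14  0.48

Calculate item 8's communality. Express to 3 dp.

0.323

h² = 0.19² + 0.49² + 0.04² + 0.14² + (-0.16)² = 0.0361 + 0.2401 + 0.0016 + 0.0196 + 0.0256 = 0.3230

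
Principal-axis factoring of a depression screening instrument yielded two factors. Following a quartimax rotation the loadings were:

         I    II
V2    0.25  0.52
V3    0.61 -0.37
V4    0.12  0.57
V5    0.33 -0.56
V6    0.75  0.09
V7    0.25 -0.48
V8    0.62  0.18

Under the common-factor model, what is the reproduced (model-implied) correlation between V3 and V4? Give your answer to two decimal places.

-0.14

r̂ = Σ λ_i·λ_j across factors = (0.61)(0.12) + (-0.37)(0.57)
  = +0.0732 -0.2109 = -0.1377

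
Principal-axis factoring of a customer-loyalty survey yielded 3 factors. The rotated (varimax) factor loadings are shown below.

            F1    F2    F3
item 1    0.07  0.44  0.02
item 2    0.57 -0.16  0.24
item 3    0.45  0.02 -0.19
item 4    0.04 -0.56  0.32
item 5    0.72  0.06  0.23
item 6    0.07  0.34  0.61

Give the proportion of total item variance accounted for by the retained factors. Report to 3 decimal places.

Communalities: 0.1989, 0.4081, 0.2390, 0.4176, 0.5749, 0.4926; Σh² = 2.3311.
Total variance with 6 standardized items is 6, so the solution explains 2.3311/6 = 0.3885.

0.389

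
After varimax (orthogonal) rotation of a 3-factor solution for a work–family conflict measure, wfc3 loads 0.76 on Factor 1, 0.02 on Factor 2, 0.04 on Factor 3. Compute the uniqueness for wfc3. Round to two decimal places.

h² = 0.76² + 0.02² + 0.04² = 0.5776 + 0.0004 + 0.0016 = 0.5796
Uniqueness u² = 1 − h² = 1 − 0.5796 = 0.4204

0.42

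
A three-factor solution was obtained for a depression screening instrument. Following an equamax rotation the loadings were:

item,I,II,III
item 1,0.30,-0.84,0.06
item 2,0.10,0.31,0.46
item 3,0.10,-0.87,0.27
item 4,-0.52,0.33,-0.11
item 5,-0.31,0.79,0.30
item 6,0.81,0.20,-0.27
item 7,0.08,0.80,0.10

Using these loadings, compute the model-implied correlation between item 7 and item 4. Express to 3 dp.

0.211

r̂ = Σ λ_i·λ_j across factors = (0.08)(-0.52) + (0.80)(0.33) + (0.10)(-0.11)
  = -0.0416 +0.2640 -0.0110 = 0.2114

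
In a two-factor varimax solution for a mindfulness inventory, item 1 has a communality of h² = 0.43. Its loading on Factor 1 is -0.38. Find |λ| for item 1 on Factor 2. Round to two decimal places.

Under orthogonal rotation h² = Σλ², so λ_Factor 2² = h² − (0.1444) = 0.43 − 0.1444 = 0.2856.
|λ| = √0.2856 = 0.5344.

0.53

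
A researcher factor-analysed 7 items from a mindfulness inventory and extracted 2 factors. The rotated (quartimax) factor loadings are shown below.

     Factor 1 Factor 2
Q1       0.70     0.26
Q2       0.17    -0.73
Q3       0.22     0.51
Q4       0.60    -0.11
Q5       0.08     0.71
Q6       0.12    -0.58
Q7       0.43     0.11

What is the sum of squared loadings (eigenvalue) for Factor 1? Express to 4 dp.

1.1330

SS loadings for Factor 1 = 0.70² + 0.17² + 0.22² + 0.60² + 0.08² + 0.12² + 0.43² = 0.4900 + 0.0289 + 0.0484 + 0.3600 + 0.0064 + 0.0144 + 0.1849 = 1.1330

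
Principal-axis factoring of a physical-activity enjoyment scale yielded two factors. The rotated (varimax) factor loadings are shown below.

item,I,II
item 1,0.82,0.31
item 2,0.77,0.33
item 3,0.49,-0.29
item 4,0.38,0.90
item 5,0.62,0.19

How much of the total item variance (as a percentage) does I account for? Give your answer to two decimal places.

40.68%

SS loadings for I = 0.82² + 0.77² + 0.49² + 0.38² + 0.62² = 2.0342
With 5 standardized items, total variance = 5. Proportion = 2.0342/5 = 0.4068 → 40.68%.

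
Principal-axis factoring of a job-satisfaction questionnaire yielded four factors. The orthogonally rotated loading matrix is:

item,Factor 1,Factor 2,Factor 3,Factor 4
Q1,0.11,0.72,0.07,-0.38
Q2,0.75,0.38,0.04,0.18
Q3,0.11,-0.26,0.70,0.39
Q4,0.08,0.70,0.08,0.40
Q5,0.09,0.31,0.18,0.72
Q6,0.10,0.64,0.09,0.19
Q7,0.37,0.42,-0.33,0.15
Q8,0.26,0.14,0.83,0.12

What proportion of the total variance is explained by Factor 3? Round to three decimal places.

SS loadings for Factor 3 = 0.07² + 0.04² + 0.70² + 0.08² + 0.18² + 0.09² + (-0.33)² + 0.83² = 1.3412
Proportion of variance = 1.3412 / 8 = 0.1676.

0.168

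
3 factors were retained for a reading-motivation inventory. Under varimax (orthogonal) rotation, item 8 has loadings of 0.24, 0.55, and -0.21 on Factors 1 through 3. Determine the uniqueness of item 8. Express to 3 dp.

0.596

h² = 0.24² + 0.55² + (-0.21)² = 0.0576 + 0.3025 + 0.0441 = 0.4042
Uniqueness u² = 1 − h² = 1 − 0.4042 = 0.5958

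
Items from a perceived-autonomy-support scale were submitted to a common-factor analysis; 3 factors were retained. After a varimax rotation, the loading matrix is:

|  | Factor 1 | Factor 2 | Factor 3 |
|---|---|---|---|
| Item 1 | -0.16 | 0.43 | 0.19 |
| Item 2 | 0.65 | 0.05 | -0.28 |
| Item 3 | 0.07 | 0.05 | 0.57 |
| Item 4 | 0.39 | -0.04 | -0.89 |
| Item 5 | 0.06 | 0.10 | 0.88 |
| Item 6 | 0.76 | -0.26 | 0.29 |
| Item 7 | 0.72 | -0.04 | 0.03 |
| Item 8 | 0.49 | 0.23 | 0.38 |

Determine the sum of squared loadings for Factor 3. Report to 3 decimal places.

2.235

SS loadings for Factor 3 = 0.19² + (-0.28)² + 0.57² + (-0.89)² + 0.88² + 0.29² + 0.03² + 0.38² = 0.0361 + 0.0784 + 0.3249 + 0.7921 + 0.7744 + 0.0841 + 0.0009 + 0.1444 = 2.2353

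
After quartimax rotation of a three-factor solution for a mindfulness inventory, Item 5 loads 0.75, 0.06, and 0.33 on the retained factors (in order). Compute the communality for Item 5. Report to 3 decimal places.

0.675

h² = 0.75² + 0.06² + 0.33² = 0.5625 + 0.0036 + 0.1089 = 0.6750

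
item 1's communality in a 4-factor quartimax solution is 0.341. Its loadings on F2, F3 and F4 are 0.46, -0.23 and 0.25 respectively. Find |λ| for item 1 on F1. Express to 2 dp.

0.12

Under orthogonal rotation h² = Σλ², so λ_F1² = h² − (0.3270) = 0.341 − 0.3270 = 0.0140.
|λ| = √0.0140 = 0.1183.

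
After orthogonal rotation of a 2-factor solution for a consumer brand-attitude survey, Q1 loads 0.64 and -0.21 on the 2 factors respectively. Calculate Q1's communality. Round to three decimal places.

h² = 0.64² + (-0.21)² = 0.4096 + 0.0441 = 0.4537

0.454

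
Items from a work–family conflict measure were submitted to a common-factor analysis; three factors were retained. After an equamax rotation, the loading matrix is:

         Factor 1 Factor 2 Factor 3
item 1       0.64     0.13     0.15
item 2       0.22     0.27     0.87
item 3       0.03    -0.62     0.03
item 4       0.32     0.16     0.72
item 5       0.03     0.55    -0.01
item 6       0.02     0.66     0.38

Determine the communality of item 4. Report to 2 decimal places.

h² = 0.32² + 0.16² + 0.72² = 0.1024 + 0.0256 + 0.5184 = 0.6464

0.65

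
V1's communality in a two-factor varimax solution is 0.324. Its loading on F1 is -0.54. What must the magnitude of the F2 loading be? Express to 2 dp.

0.18

Under orthogonal rotation h² = Σλ², so λ_F2² = h² − (0.2916) = 0.324 − 0.2916 = 0.0324.
|λ| = √0.0324 = 0.1800.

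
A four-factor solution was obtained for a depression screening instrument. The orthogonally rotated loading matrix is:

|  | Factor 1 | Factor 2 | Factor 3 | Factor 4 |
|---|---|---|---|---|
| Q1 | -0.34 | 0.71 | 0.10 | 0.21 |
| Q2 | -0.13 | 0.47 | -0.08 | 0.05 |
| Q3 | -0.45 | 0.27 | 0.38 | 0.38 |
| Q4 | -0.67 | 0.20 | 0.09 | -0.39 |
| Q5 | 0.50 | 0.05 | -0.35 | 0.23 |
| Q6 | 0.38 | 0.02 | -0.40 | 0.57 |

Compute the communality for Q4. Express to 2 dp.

0.65

h² = (-0.67)² + 0.20² + 0.09² + (-0.39)² = 0.4489 + 0.0400 + 0.0081 + 0.1521 = 0.6491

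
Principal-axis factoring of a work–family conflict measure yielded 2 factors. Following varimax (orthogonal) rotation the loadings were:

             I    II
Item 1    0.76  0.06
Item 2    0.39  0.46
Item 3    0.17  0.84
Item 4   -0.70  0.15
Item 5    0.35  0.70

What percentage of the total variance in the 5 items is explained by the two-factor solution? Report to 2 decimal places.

SS loadings by factor: 1.3711, 1.4333; total = 2.8044.
Total variance with 5 standardized items is 5, so the solution explains 2.8044/5 = 0.5609 = 56.09%.

56.09%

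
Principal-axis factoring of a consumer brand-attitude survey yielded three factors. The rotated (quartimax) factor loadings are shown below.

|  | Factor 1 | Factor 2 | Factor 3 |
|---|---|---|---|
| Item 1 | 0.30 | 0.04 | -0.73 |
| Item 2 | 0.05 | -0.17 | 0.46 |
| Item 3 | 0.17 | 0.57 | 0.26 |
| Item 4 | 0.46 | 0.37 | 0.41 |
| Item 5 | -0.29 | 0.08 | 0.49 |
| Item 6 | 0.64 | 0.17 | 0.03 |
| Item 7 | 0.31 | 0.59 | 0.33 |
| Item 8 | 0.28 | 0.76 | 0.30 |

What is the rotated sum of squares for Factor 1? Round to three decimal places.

SS loadings for Factor 1 = 0.30² + 0.05² + 0.17² + 0.46² + (-0.29)² + 0.64² + 0.31² + 0.28² = 0.0900 + 0.0025 + 0.0289 + 0.2116 + 0.0841 + 0.4096 + 0.0961 + 0.0784 = 1.0012

1.001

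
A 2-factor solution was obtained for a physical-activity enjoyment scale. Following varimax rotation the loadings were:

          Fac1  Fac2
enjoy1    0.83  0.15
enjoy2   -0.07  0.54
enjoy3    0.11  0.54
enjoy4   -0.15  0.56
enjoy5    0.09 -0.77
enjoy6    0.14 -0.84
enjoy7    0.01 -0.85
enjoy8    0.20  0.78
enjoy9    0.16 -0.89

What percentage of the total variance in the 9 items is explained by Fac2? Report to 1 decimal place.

SS loadings for Fac2 = 0.15² + 0.54² + 0.54² + 0.56² + (-0.77)² + (-0.84)² + (-0.85)² + 0.78² + (-0.89)² = 4.3408
With 9 standardized items, total variance = 9. Proportion = 4.3408/9 = 0.4823 → 48.23%.

48.2%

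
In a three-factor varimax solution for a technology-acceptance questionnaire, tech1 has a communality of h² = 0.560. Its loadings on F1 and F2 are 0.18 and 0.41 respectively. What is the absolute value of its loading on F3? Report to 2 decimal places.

0.60

Under orthogonal rotation h² = Σλ², so λ_F3² = h² − (0.2005) = 0.560 − 0.2005 = 0.3595.
|λ| = √0.3595 = 0.5996.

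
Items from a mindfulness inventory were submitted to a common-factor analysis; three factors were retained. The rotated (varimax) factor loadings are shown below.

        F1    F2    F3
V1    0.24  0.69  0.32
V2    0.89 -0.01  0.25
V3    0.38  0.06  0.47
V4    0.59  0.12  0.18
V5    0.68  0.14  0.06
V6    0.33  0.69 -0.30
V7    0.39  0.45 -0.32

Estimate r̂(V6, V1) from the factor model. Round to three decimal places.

r̂ = Σ λ_i·λ_j across factors = (0.33)(0.24) + (0.69)(0.69) + (-0.30)(0.32)
  = +0.0792 +0.4761 -0.0960 = 0.4593

0.459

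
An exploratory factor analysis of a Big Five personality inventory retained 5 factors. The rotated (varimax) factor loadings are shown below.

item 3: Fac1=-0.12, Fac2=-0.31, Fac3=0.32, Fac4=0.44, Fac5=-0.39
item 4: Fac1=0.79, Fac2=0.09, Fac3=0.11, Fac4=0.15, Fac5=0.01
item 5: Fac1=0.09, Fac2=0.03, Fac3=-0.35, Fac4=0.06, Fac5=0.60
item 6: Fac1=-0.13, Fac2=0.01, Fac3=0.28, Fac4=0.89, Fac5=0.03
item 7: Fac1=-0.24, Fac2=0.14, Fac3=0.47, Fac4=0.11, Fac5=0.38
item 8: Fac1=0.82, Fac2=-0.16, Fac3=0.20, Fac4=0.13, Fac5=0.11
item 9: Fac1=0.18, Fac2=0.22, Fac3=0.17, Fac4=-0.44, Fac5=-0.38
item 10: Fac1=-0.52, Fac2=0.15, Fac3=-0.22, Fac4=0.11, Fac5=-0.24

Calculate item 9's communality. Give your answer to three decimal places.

h² = 0.18² + 0.22² + 0.17² + (-0.44)² + (-0.38)² = 0.0324 + 0.0484 + 0.0289 + 0.1936 + 0.1444 = 0.4477

0.448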